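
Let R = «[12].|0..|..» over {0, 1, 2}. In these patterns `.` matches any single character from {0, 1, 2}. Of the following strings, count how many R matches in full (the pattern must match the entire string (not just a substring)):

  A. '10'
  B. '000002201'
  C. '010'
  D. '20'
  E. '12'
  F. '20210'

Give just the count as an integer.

4

A → match
B → no match
C → match
D → match
E → match
F → no match
Total matched: 4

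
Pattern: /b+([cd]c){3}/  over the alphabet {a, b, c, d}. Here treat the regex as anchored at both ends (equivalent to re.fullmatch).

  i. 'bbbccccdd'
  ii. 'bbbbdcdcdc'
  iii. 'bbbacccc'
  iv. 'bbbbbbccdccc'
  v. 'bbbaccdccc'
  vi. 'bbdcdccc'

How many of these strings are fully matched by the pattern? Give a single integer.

3

i → no match — must end with 'c'
ii → match
iii → no match
iv → match
v → no match
vi → match
Total matched: 3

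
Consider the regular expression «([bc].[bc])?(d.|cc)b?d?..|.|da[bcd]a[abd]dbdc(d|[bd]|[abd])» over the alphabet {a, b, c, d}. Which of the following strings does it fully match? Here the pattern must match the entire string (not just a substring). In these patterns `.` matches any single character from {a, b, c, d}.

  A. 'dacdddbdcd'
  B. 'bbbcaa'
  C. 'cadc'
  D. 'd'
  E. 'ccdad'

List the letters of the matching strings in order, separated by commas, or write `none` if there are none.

A → no match
B → no match
C → no match
D → match
E → match

D, E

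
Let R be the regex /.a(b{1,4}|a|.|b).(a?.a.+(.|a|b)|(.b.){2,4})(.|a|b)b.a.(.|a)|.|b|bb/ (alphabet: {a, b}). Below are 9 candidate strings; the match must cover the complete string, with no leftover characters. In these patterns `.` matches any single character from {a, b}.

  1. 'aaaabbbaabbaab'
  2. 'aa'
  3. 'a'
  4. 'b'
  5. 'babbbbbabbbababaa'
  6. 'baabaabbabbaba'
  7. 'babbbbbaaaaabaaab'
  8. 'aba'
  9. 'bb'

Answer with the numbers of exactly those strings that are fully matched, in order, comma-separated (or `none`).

1 → no match
2 → no match
3 → match
4 → match
5 → no match
6 → match
7 → match
8 → no match
9 → match

3, 4, 6, 7, 9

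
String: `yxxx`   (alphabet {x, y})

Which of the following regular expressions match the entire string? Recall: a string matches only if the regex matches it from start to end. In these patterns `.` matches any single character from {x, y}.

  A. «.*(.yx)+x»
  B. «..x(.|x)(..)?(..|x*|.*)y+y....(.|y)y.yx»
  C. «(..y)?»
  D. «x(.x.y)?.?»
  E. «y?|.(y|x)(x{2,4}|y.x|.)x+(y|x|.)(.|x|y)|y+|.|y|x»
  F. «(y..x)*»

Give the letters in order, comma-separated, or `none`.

A → no match — must end with `yxx`
B → no match — must end with `yx`
C → no match
D → no match — must start with `x`
E → no match
F → match

F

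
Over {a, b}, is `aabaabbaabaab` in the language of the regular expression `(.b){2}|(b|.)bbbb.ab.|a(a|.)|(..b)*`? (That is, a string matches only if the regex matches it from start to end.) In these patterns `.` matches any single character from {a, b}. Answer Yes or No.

No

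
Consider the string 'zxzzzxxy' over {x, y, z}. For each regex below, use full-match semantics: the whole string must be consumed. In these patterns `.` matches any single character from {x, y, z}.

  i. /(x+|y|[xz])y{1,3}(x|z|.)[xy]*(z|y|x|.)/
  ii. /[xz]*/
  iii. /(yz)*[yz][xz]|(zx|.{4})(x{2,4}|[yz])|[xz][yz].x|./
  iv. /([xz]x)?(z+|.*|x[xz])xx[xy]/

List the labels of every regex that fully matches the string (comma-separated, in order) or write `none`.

i → no match
ii → no match
iii → no match
iv → match

iv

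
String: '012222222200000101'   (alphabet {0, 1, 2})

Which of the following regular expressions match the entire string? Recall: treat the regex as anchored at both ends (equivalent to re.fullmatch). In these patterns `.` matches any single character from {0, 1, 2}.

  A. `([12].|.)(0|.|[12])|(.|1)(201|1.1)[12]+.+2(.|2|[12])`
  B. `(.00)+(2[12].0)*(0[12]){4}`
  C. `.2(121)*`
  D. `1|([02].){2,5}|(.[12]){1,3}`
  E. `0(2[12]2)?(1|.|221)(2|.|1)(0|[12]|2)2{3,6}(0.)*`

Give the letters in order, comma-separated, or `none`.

E

A → no match
B → no match
C → no match
D → no match
E → match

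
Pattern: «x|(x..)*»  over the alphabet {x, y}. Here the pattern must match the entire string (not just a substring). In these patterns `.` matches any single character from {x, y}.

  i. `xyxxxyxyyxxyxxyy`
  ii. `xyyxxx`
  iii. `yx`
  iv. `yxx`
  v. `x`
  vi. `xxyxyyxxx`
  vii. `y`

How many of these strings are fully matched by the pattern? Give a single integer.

3

i → no match
ii → match
iii → no match
iv → no match
v → match
vi → match
vii → no match
Total matched: 3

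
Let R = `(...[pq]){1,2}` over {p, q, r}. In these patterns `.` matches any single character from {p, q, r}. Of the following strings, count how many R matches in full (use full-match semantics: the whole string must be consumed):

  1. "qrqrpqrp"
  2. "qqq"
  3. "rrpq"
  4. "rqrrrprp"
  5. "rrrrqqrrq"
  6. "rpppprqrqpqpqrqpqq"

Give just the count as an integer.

1

1 → no match
2 → no match
3 → match
4 → no match
5 → no match
6 → no match
Total matched: 1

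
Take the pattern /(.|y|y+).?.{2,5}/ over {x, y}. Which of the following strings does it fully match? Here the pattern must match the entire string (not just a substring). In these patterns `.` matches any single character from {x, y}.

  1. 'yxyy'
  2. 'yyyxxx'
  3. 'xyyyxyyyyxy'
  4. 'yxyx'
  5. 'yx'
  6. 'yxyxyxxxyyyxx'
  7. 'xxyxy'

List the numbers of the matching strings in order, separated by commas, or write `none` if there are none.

1. 'yxyy' → match
2. 'yyyxxx' → match
3. 'xyyyxyyyyxy' → no match
4. 'yxyx' → match
5. 'yx' → no match
6 → no match
7. 'xxyxy' → match

1, 2, 4, 7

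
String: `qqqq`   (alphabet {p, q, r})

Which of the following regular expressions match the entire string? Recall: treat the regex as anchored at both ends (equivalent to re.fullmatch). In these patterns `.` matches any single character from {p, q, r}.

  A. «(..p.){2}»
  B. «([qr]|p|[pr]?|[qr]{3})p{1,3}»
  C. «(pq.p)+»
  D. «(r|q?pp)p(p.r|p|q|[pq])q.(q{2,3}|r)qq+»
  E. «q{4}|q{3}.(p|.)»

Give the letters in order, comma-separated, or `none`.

A → no match
B → no match — must end with `p`
C → no match — must start with `pq`
D → no match
E → match

E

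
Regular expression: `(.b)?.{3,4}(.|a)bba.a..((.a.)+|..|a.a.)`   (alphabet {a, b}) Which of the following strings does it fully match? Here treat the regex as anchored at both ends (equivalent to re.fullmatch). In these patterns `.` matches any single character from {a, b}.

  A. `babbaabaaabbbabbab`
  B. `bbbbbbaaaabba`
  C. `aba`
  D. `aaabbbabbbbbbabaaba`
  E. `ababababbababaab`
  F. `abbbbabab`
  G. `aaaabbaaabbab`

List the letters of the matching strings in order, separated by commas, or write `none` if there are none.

A → no match
B → match
C → no match
D → no match
E → match
F → no match
G → match

B, E, G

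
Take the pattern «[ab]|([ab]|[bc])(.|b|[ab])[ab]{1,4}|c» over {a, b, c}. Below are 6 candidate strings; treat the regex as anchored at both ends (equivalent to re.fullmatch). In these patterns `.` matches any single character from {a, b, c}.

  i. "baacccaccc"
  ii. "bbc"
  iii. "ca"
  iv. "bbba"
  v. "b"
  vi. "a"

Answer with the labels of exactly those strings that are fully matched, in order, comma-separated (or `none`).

iv, v, vi

i → no match
ii → no match
iii → no match
iv → match
v → match
vi → match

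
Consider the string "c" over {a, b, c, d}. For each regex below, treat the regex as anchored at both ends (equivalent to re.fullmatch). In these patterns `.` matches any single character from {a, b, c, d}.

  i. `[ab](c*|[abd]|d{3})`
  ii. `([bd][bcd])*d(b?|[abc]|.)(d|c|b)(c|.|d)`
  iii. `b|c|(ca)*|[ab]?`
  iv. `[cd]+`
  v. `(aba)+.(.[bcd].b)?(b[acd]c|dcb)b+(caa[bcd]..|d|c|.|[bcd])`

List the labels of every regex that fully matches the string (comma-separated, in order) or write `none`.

iii, iv

i → no match
ii → no match
iii → match
iv → match
v → no match — must start with "aba"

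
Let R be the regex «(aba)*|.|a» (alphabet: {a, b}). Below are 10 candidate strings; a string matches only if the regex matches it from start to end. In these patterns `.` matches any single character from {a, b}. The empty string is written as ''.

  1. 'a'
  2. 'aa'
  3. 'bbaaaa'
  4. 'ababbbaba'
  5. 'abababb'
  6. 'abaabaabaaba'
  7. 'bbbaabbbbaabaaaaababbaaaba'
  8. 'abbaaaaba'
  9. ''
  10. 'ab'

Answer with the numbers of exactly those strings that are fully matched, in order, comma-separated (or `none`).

1. 'a' → match
2. 'aa' → no match
3. 'bbaaaa' → no match
4. 'ababbbaba' → no match
5. 'abababb' → no match
6. 'abaabaabaaba' → match
7 → no match
8. 'abbaaaaba' → no match
9. '' → match
10. 'ab' → no match

1, 6, 9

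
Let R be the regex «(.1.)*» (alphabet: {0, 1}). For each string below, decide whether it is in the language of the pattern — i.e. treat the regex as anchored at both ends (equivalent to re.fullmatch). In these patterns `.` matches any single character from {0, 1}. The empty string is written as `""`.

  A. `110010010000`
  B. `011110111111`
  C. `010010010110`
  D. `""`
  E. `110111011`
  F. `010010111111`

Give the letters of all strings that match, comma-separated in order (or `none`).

A → no match
B → match
C → match
D → match
E → match
F → match

B, C, D, E, F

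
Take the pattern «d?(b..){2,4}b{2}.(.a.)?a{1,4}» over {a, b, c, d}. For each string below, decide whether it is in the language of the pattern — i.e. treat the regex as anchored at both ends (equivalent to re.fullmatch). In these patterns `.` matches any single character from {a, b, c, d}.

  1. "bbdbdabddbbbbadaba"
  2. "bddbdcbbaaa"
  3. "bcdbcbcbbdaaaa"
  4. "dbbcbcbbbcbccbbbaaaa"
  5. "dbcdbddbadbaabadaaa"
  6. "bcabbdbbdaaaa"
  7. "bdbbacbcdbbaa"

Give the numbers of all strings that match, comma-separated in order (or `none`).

2, 4, 6, 7

1 → no match
2 → match
3 → no match
4 → match
5 → no match
6 → match
7 → match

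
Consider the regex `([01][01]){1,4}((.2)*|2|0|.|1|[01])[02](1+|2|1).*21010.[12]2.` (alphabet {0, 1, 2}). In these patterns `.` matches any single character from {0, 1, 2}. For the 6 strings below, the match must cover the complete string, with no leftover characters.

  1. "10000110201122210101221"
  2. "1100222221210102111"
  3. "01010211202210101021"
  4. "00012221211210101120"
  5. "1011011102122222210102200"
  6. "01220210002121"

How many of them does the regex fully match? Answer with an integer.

2

1 → match
2 → no match
3 → no match
4 → match
5 → no match
6 → no match
Total matched: 2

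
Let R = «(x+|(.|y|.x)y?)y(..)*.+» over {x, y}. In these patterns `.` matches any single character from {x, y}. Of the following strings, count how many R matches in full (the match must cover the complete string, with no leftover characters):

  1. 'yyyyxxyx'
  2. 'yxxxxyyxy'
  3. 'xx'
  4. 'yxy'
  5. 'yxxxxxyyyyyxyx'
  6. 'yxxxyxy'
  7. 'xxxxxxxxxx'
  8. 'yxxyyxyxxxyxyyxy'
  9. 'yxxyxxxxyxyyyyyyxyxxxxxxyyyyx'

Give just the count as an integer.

1

1 → match
2 → no match
3 → no match
4 → no match
5 → no match
6 → no match
7 → no match
8 → no match
9 → no match
Total matched: 1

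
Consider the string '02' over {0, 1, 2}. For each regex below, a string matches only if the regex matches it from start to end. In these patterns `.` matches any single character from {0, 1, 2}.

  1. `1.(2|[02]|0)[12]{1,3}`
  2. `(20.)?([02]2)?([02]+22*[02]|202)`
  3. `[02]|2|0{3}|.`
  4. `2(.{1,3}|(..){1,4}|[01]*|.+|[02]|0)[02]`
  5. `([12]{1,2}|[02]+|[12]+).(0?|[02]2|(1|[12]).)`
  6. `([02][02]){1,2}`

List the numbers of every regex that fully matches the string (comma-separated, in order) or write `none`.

5, 6

1 → no match — must start with '1'
2 → no match
3 → no match
4 → no match — must start with '2'
5 → match
6 → match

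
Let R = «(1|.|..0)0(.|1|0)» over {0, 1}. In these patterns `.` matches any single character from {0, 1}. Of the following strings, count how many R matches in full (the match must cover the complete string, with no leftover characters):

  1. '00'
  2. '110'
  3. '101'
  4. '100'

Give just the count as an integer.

2

1. '00' → no match
2. '110' → no match
3. '101' → match
4. '100' → match
Total matched: 2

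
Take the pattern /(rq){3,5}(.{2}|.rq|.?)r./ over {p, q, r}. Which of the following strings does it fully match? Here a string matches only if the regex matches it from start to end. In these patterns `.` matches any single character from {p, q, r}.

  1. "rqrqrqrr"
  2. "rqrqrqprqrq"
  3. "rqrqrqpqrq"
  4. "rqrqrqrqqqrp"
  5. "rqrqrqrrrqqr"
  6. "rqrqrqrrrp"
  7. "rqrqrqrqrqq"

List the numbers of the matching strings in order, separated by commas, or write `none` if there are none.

1 → match
2 → match
3 → match
4 → match
5 → no match
6 → match
7 → no match

1, 2, 3, 4, 6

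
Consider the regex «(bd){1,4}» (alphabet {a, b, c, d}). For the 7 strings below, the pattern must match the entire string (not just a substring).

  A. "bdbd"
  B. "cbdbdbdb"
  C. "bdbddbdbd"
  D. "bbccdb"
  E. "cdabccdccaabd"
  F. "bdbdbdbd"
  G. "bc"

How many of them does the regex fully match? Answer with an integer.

2

A → match
B → no match — must start with "bd"
C → no match
D → no match — must start with "bd"
E → no match — must start with "bd"
F → match
G → no match — must start with "bd"
Total matched: 2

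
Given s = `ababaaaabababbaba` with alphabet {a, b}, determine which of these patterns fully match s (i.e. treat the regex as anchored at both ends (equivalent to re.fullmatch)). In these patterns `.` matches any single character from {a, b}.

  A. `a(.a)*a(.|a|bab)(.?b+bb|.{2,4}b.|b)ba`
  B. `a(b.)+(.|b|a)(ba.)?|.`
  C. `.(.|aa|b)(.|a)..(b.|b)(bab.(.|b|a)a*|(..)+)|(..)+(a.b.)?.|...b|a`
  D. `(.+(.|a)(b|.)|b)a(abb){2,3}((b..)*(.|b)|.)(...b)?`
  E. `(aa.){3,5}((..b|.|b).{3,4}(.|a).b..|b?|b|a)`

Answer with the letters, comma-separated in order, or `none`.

A, C

A → match
B → no match
C → match
D → no match
E → no match — must start with `aa`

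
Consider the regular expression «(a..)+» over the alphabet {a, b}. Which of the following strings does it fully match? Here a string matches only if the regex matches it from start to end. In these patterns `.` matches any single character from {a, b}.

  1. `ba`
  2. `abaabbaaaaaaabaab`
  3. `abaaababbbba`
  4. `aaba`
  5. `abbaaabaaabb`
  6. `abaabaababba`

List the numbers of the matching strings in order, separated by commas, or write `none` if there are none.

1. `ba` → no match — must start with `a`
2 → no match
3. `abaaababbbba` → no match
4. `aaba` → no match
5. `abbaaabaaabb` → no match
6. `abaabaababba` → no match

none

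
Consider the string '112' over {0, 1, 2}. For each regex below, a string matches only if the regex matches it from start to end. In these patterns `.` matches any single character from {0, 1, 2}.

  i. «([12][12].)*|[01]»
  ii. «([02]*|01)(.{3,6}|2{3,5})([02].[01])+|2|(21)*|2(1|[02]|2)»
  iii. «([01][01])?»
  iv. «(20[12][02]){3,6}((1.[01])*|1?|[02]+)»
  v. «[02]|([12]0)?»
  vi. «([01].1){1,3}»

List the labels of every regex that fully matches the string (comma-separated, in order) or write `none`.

i

i → match
ii → no match
iii → no match
iv → no match — must start with '20'
v → no match
vi → no match — must end with '1'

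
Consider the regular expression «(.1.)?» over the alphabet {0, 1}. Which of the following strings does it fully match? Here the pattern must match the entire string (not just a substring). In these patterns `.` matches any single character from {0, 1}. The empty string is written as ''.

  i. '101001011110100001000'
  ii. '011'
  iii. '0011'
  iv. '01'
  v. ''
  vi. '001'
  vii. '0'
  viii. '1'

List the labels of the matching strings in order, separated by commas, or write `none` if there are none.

ii, v

i → no match
ii. '011' → match
iii. '0011' → no match
iv. '01' → no match
v. '' → match
vi. '001' → no match
vii. '0' → no match
viii. '1' → no match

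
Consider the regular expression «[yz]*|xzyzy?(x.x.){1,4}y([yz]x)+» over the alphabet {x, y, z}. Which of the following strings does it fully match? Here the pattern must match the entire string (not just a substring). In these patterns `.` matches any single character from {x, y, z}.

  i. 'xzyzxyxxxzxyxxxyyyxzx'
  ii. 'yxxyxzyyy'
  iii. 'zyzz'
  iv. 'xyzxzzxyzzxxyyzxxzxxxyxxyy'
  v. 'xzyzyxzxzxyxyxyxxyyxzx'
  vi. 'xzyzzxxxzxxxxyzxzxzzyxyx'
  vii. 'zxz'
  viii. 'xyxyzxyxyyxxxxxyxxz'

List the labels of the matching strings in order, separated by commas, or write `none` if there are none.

i → match
ii. 'yxxyxzyyy' → no match
iii. 'zyzz' → match
iv → no match
v → match
vi → no match
vii. 'zxz' → no match
viii → no match

i, iii, v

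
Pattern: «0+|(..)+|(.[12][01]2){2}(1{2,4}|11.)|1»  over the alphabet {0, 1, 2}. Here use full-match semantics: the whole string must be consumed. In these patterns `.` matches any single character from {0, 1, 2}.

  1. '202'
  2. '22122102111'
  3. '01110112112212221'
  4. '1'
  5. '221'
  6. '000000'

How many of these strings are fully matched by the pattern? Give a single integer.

3

1. '202' → no match
2. '22122102111' → match
3 → no match
4. '1' → match
5. '221' → no match
6. '000000' → match
Total matched: 3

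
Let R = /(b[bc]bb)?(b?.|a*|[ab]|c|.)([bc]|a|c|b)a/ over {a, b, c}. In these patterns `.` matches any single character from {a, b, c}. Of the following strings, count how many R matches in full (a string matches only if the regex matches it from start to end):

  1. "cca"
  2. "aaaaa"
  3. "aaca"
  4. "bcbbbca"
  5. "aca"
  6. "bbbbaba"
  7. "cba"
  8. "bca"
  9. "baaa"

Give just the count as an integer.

1. "cca" → match
2. "aaaaa" → match
3. "aaca" → match
4. "bcbbbca" → match
5. "aca" → match
6. "bbbbaba" → match
7. "cba" → match
8. "bca" → match
9. "baaa" → match
Total matched: 9

9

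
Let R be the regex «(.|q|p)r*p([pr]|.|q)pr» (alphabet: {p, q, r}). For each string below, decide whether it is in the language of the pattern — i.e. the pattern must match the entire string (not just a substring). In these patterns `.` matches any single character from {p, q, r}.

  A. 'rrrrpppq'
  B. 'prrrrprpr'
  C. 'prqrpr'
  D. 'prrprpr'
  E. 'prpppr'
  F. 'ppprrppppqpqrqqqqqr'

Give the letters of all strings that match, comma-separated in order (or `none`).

B, D, E

A → no match — must end with 'pr'
B → match
C → no match
D → match
E → match
F → no match — must end with 'pr'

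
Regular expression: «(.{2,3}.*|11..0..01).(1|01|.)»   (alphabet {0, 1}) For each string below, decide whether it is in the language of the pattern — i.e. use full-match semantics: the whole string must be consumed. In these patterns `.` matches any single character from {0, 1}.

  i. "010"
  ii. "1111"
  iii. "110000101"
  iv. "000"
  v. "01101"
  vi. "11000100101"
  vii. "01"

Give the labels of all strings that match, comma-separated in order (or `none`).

i → no match
ii → match
iii → match
iv → no match
v → match
vi → match
vii → no match

ii, iii, v, vi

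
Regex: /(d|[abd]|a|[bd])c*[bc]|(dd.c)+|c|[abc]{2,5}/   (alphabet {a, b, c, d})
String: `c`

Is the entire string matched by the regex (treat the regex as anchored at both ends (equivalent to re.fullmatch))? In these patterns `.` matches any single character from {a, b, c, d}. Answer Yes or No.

Yes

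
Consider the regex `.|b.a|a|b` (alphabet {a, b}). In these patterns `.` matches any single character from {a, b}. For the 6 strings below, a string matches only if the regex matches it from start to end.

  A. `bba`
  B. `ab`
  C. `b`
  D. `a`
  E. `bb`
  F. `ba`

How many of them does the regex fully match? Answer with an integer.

3

A → match
B → no match
C → match
D → match
E → no match
F → no match
Total matched: 3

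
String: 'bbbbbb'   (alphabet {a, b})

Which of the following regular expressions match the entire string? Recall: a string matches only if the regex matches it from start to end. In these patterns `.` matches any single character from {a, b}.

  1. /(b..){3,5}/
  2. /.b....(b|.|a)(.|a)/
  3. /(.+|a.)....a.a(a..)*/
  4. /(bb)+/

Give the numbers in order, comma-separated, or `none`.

4

1 → no match
2 → no match
3 → no match
4 → match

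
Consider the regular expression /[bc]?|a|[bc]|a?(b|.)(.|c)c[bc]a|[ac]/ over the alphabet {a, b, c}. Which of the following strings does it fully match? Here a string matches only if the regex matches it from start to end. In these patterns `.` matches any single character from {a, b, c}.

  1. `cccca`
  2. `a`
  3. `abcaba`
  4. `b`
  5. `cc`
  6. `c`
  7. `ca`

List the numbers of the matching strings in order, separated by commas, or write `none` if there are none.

1, 2, 4, 6

1 → match
2 → match
3 → no match
4 → match
5 → no match
6 → match
7 → no match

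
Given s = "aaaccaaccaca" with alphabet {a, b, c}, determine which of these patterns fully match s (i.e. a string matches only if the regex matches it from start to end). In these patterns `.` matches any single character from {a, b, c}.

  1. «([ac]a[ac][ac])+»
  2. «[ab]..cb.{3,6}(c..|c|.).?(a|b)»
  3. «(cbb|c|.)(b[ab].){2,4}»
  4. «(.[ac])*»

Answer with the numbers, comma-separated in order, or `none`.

1, 4

1 → match
2 → no match
3 → no match
4 → match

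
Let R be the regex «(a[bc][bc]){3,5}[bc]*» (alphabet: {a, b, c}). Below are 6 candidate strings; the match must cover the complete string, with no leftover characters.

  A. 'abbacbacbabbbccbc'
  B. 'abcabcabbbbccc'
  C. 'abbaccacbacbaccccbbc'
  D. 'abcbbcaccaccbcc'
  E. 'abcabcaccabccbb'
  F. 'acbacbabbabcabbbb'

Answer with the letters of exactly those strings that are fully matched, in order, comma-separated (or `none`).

A → match
B → match
C → match
D → no match
E → match
F → match

A, B, C, E, F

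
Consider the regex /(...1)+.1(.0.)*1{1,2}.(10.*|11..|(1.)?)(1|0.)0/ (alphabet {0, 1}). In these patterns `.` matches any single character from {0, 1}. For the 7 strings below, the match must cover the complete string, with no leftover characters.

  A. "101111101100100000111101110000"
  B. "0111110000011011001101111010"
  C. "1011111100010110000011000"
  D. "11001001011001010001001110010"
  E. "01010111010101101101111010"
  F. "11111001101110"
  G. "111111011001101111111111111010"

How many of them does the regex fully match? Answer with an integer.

5

A → match
B → match
C → match
D → no match
E → match
F → no match
G → match
Total matched: 5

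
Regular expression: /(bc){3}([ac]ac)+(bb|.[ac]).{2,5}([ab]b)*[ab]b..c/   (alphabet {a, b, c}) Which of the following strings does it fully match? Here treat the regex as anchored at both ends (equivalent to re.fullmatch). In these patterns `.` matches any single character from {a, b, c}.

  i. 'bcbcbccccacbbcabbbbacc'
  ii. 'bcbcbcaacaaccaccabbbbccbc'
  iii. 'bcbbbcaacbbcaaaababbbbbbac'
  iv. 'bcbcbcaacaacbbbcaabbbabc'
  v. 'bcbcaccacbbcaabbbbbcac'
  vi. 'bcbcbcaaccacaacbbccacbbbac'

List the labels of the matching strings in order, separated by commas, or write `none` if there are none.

i → no match
ii → no match
iii → no match
iv → match
v → no match
vi → match

iv, vi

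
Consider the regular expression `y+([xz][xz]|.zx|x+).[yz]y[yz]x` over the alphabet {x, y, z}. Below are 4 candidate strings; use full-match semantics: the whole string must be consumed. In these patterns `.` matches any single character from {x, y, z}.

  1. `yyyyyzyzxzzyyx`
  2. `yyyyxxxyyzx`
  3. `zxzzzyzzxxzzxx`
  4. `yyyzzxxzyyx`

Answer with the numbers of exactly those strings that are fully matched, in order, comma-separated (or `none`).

2, 4

1 → no match
2. `yyyyxxxyyzx` → match
3 → no match — must start with `y`
4. `yyyzzxxzyyx` → match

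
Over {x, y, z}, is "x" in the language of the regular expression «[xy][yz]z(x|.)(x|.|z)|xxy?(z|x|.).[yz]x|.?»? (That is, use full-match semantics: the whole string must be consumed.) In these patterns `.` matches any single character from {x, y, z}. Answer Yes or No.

Yes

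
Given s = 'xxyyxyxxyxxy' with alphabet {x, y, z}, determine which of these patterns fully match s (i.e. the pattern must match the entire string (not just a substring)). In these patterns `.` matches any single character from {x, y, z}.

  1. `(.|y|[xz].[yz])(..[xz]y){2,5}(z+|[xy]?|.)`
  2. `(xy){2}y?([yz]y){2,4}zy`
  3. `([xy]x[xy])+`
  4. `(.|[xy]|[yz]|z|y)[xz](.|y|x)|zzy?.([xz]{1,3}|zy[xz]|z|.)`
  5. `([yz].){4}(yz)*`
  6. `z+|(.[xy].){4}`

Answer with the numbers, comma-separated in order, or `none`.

3, 6

1 → no match
2 → no match — must start with 'xy'
3 → match
4 → no match
5 → no match
6 → match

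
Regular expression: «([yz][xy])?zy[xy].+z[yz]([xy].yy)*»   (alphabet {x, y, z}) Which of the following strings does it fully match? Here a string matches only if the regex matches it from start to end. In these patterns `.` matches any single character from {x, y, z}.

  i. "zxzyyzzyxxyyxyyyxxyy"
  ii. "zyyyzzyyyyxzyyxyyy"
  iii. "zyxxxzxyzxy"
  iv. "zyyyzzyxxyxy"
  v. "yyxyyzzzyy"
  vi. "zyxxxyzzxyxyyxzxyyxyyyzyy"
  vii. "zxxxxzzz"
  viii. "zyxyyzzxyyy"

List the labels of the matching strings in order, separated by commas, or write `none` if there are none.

i → match
ii → match
iii → no match
iv → no match
v → no match
vi → no match
vii → no match
viii → match

i, ii, viii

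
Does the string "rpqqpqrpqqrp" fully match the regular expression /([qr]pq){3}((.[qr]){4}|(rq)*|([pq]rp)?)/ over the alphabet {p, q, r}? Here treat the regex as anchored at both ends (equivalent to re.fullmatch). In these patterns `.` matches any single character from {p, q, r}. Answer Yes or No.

Yes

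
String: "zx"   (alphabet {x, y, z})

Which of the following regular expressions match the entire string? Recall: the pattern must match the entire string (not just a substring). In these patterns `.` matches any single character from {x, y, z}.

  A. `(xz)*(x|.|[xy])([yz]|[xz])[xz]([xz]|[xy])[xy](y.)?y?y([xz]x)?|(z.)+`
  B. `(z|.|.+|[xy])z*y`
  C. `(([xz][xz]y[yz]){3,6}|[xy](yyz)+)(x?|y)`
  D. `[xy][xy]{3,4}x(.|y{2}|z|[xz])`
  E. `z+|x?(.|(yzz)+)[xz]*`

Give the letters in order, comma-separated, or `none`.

A, E

A → match
B → no match — must end with "y"
C → no match
D → no match
E → match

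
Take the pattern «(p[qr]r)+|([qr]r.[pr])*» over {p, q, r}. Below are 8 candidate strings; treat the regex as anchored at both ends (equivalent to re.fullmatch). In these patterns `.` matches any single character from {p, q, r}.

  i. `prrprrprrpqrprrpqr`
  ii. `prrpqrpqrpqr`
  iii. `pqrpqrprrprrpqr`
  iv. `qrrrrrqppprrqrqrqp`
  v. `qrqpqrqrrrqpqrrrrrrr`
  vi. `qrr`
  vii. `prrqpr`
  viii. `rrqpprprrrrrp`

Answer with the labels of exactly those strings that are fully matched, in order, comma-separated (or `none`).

i → match
ii → match
iii → match
iv → no match
v → match
vi → no match
vii → no match
viii → no match

i, ii, iii, v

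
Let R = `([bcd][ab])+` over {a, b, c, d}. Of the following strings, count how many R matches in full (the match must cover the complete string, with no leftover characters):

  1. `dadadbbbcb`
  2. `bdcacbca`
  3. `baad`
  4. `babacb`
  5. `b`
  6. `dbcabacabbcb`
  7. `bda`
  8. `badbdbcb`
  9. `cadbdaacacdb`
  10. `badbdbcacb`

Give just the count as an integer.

5

1 → match
2 → no match
3 → no match
4 → match
5 → no match
6 → match
7 → no match
8 → match
9 → no match
10 → match
Total matched: 5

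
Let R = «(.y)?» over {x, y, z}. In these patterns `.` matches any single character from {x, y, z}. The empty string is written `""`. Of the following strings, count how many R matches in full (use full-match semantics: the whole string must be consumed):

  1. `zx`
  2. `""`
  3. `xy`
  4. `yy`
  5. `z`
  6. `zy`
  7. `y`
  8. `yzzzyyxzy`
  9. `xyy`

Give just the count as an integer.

1 → no match
2 → match
3 → match
4 → match
5 → no match
6 → match
7 → no match
8 → no match
9 → no match
Total matched: 4

4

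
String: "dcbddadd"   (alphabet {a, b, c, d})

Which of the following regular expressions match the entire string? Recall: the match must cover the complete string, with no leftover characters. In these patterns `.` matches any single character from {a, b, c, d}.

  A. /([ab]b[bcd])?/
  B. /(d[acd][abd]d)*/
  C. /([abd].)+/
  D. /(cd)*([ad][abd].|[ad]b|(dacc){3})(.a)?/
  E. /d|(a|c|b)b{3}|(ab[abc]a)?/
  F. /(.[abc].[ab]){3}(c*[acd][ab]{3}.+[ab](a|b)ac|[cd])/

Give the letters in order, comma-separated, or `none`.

A → no match
B → match
C → match
D → no match
E → no match
F → no match

B, C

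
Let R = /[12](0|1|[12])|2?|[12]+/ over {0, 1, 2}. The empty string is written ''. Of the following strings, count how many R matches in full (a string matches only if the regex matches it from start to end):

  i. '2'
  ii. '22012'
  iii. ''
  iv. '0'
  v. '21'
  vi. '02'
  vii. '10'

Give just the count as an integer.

i → match
ii → no match
iii → match
iv → no match
v → match
vi → no match
vii → match
Total matched: 4

4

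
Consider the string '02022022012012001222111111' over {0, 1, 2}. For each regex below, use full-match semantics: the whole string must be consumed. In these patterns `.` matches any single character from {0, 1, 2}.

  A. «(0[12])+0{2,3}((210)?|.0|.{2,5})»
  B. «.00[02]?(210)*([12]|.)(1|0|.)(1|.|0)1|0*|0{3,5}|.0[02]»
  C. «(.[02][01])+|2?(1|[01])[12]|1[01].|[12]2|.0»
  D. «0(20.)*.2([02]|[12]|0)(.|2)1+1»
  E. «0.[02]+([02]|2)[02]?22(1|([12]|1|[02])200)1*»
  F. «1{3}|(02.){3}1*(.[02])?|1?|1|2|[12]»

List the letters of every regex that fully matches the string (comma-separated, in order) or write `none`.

D

A → no match
B → no match
C → no match
D → match
E → no match
F → no match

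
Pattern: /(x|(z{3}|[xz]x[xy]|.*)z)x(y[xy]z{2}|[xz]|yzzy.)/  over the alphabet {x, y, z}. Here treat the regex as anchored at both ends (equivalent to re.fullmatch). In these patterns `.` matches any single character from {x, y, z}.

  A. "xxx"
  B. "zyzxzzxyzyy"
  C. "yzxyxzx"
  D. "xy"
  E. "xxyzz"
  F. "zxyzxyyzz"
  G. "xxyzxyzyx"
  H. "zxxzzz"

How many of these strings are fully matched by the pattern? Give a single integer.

A → match
B → no match
C → no match
D → no match
E → no match
F → match
G → no match
H → no match
Total matched: 2

2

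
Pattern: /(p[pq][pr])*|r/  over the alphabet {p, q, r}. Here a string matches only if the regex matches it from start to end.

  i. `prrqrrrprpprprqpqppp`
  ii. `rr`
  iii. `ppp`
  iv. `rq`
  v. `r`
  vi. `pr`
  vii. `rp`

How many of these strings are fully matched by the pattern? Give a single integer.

2

i → no match
ii → no match
iii → match
iv → no match
v → match
vi → no match
vii → no match
Total matched: 2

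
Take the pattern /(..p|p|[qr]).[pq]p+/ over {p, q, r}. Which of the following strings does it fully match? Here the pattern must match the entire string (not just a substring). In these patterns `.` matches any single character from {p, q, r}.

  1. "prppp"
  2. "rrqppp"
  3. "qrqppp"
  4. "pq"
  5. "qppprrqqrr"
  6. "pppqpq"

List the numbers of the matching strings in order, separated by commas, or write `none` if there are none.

1. "prppp" → match
2. "rrqppp" → match
3. "qrqppp" → match
4. "pq" → no match — must end with "p"
5. "qppprrqqrr" → no match — must end with "p"
6. "pppqpq" → no match — must end with "p"

1, 2, 3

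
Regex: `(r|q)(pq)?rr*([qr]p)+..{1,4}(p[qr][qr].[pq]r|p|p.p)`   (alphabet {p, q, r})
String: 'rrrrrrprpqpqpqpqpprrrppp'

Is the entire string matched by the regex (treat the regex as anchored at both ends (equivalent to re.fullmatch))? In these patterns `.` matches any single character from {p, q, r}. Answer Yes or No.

Yes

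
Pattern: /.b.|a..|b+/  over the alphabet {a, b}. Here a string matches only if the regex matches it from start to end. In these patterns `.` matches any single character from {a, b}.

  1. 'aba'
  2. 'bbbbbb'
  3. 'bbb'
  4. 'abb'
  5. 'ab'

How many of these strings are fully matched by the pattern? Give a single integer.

1. 'aba' → match
2. 'bbbbbb' → match
3. 'bbb' → match
4. 'abb' → match
5. 'ab' → no match
Total matched: 4

4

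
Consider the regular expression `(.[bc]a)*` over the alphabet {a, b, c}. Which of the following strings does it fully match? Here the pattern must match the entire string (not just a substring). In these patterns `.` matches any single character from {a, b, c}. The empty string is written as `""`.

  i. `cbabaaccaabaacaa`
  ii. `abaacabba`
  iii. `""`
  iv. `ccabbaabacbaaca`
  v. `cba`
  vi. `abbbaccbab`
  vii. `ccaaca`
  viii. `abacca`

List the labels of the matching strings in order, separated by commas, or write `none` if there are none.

ii, iii, iv, v, vii, viii

i → no match
ii → match
iii → match
iv → match
v → match
vi → no match
vii → match
viii → match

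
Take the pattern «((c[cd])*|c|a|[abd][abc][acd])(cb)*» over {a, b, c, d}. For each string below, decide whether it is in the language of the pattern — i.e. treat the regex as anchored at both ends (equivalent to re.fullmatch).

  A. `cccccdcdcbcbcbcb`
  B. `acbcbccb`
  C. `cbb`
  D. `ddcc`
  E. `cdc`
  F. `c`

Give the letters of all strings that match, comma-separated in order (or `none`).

A, F

A → match
B. `acbcbccb` → no match
C. `cbb` → no match
D. `ddcc` → no match
E. `cdc` → no match
F. `c` → match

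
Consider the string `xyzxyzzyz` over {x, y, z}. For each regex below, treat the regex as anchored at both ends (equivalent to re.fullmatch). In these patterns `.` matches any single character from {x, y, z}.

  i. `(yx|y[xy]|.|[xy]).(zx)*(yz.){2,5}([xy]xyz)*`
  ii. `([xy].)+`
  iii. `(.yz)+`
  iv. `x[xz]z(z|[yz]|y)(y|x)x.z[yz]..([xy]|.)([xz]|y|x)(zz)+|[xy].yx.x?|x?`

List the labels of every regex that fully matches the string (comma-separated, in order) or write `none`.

i → no match
ii → no match
iii → match
iv → no match

iii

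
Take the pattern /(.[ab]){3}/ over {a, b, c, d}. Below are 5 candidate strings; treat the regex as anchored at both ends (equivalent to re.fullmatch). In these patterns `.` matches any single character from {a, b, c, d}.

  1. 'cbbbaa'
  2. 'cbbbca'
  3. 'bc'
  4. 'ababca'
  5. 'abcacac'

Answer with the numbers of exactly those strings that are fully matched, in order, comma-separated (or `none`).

1. 'cbbbaa' → match
2. 'cbbbca' → match
3. 'bc' → no match
4. 'ababca' → match
5. 'abcacac' → no match

1, 2, 4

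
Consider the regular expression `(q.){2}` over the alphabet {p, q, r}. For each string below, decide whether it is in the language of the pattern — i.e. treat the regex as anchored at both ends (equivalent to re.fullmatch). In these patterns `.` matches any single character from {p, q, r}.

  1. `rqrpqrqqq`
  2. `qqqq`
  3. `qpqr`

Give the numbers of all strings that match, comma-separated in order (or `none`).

2, 3

1 → no match — must start with `q`
2 → match
3 → match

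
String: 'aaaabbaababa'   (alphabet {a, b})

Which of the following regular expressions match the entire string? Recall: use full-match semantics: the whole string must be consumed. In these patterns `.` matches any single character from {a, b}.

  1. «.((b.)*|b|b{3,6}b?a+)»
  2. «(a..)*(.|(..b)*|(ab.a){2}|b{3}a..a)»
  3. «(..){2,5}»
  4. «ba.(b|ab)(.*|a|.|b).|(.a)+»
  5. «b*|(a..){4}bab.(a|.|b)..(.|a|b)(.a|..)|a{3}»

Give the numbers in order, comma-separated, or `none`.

1 → no match
2 → match
3 → no match
4 → no match
5 → no match

2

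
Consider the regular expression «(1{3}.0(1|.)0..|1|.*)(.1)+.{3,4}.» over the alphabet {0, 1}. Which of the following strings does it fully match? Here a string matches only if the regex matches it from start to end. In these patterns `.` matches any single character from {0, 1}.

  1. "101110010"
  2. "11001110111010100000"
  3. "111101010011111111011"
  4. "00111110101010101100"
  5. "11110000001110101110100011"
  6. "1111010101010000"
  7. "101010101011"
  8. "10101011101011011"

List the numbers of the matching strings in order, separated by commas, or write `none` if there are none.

1, 2, 3, 4, 5, 6, 7, 8

1 → match
2 → match
3 → match
4 → match
5 → match
6 → match
7 → match
8 → match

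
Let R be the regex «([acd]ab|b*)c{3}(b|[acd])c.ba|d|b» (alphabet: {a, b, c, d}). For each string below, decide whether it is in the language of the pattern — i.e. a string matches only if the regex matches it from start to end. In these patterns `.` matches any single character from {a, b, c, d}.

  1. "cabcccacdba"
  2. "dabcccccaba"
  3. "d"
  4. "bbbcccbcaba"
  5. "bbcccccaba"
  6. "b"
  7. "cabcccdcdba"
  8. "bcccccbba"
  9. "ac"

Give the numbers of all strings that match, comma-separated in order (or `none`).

1. "cabcccacdba" → match
2. "dabcccccaba" → match
3. "d" → match
4. "bbbcccbcaba" → match
5. "bbcccccaba" → match
6. "b" → match
7. "cabcccdcdba" → match
8. "bcccccbba" → match
9. "ac" → no match

1, 2, 3, 4, 5, 6, 7, 8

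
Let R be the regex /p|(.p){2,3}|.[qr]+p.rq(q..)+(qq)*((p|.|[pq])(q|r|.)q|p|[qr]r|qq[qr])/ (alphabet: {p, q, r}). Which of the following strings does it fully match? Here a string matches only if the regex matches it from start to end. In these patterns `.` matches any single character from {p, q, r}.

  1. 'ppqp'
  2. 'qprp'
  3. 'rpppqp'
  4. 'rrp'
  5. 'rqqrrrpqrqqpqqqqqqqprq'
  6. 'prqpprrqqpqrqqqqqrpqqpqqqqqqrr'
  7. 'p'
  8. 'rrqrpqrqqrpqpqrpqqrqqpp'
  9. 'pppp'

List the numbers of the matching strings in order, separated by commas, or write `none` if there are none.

1, 2, 3, 5, 7, 9

1 → match
2 → match
3 → match
4 → no match
5 → match
6 → no match
7 → match
8 → no match
9 → match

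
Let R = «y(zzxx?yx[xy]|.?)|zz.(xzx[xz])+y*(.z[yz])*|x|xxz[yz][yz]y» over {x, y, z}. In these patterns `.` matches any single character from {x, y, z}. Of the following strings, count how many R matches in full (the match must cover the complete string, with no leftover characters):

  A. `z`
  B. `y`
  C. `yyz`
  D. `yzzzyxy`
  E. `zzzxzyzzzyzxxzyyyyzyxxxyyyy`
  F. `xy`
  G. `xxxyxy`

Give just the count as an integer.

1

A → no match
B → match
C → no match
D → no match
E → no match
F → no match
G → no match
Total matched: 1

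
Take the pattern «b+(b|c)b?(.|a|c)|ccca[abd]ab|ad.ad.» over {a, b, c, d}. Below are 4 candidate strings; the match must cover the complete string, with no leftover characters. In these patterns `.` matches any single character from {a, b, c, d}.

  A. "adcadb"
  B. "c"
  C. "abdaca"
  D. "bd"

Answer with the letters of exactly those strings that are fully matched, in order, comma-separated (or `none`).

A

A. "adcadb" → match
B. "c" → no match
C. "abdaca" → no match
D. "bd" → no match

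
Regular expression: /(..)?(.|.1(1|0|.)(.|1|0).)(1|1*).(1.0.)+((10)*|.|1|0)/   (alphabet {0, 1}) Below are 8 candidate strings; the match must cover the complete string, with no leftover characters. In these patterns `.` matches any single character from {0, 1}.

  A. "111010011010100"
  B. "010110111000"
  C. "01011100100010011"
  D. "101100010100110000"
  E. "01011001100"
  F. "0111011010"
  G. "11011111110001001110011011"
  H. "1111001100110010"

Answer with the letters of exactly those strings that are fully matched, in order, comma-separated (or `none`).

B, C, D, E, F, G, H

A → no match
B → match
C → match
D → match
E → match
F → match
G → match
H → match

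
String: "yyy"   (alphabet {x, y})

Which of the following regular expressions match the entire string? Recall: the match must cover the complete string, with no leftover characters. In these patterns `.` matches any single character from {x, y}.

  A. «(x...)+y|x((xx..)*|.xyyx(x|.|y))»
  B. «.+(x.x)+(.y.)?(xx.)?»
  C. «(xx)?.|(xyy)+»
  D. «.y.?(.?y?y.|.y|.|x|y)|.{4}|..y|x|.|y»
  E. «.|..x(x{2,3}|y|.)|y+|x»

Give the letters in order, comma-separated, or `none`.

A → no match — must start with "x"
B → no match
C → no match
D → match
E → match

D, E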